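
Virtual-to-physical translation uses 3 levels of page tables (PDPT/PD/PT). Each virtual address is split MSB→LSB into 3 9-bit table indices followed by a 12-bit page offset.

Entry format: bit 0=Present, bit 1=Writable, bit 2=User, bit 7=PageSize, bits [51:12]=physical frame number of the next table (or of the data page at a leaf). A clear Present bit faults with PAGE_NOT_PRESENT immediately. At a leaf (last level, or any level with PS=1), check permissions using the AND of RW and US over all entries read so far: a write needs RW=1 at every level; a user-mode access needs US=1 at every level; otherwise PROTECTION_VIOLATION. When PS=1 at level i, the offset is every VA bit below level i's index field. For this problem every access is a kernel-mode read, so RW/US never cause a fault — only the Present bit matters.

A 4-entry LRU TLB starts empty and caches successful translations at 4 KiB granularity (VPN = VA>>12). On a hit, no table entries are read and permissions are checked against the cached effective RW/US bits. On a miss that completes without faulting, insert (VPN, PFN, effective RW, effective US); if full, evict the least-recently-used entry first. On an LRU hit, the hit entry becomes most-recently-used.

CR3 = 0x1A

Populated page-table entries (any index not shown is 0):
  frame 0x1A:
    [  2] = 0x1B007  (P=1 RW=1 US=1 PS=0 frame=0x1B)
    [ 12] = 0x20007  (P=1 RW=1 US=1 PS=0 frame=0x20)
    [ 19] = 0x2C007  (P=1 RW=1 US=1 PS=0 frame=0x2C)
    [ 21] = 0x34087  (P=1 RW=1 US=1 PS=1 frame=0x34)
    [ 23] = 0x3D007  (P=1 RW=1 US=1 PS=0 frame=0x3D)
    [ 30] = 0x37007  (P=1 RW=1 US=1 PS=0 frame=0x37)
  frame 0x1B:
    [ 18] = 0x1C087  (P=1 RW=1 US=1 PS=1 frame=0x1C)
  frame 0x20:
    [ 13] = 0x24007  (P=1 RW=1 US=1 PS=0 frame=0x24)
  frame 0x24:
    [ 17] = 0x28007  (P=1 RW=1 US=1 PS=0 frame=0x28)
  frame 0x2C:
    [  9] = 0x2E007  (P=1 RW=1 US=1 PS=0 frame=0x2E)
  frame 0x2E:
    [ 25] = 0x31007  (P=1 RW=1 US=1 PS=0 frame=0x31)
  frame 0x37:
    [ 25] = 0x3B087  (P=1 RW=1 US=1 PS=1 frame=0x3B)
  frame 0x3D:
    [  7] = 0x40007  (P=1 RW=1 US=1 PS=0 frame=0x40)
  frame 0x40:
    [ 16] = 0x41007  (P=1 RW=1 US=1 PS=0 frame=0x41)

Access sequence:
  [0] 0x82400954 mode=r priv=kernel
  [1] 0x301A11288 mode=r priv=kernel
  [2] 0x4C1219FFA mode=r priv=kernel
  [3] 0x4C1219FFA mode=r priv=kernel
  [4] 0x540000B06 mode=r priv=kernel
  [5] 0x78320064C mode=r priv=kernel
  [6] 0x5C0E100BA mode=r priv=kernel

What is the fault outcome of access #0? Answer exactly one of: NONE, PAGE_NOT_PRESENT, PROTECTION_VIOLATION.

Walk each access:
#0 VA=0x82400954 (r,kernel):
  lvl0: tbl 0x1A, slot 2 ⇒ 0x1B007 (P1/RW1/US1/PS0)
  lvl1: tbl 0x1B, slot 18 ⇒ 0x1C087 (P1/RW1/US1/PS1)
  → PA=0x1C954 (huge @L1)  (2 entries read)
#1 VA=0x301A11288 (r,kernel):
  lvl0: tbl 0x1A, slot 12 ⇒ 0x20007 (P1/RW1/US1/PS0)
  lvl1: tbl 0x20, slot 13 ⇒ 0x24007 (P1/RW1/US1/PS0)
  lvl2: tbl 0x24, slot 17 ⇒ 0x28007 (P1/RW1/US1/PS0)
  → PA=0x28288  (3 entries read)
#2 VA=0x4C1219FFA (r,kernel):
  lvl0: tbl 0x1A, slot 19 ⇒ 0x2C007 (P1/RW1/US1/PS0)
  lvl1: tbl 0x2C, slot 9 ⇒ 0x2E007 (P1/RW1/US1/PS0)
  lvl2: tbl 0x2E, slot 25 ⇒ 0x31007 (P1/RW1/US1/PS0)
  → PA=0x31FFA  (3 entries read)
#3 VA=0x4C1219FFA (r,kernel):
  TLB hit vpn=0x4C1219 → PA=0x31FFA
#4 VA=0x540000B06 (r,kernel):
  lvl0: tbl 0x1A, slot 21 ⇒ 0x34087 (P1/RW1/US1/PS1)
  → PA=0x34B06 (huge @L0)  (1 entries read)
#5 VA=0x78320064C (r,kernel):
  lvl0: tbl 0x1A, slot 30 ⇒ 0x37007 (P1/RW1/US1/PS0)
  lvl1: tbl 0x37, slot 25 ⇒ 0x3B087 (P1/RW1/US1/PS1)
  → PA=0x3B64C (huge @L1)  (2 entries read)
#6 VA=0x5C0E100BA (r,kernel):
  lvl0: tbl 0x1A, slot 23 ⇒ 0x3D007 (P1/RW1/US1/PS0)
  lvl1: tbl 0x3D, slot 7 ⇒ 0x40007 (P1/RW1/US1/PS0)
  lvl2: tbl 0x40, slot 16 ⇒ 0x41007 (P1/RW1/US1/PS0)
  → PA=0x410BA  (3 entries read)

Access #0 fault: NONE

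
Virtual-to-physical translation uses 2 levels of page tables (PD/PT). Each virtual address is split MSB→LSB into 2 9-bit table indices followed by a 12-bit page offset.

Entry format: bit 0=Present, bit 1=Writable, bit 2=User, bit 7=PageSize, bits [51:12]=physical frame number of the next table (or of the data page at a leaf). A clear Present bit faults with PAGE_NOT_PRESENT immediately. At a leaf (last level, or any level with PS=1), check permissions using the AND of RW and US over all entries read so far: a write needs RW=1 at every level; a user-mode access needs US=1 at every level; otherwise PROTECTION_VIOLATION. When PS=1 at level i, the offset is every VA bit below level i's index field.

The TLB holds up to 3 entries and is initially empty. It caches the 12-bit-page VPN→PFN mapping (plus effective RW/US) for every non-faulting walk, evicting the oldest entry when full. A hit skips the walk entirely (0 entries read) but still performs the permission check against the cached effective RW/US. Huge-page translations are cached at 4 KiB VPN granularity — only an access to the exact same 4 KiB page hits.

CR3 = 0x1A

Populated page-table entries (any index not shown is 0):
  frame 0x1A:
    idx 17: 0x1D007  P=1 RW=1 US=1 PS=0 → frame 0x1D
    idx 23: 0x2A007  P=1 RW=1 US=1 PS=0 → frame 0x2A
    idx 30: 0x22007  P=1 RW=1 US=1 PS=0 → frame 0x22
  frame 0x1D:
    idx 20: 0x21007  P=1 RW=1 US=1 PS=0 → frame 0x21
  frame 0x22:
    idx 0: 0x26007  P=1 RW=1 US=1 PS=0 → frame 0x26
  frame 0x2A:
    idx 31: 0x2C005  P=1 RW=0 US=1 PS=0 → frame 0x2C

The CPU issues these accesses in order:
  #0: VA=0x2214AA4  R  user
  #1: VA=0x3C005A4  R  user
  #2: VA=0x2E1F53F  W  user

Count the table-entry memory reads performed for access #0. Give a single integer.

Trace:
#0 VA=0x2214AA4 (r,user):
  L0: frame=0x1A idx=17 entry=0x1D007 [P=1 RW=1 US=1 PS=0]
  L1: frame=0x1D idx=20 entry=0x21007 [P=1 RW=1 US=1 PS=0]
  ⇒ phys 0x21AA4  [2 reads]
#1 VA=0x3C005A4 (r,user):
  L0: frame=0x1A idx=30 entry=0x22007 [P=1 RW=1 US=1 PS=0]
  L1: frame=0x22 idx=0 entry=0x26007 [P=1 RW=1 US=1 PS=0]
  ⇒ phys 0x265A4  [2 reads]
#2 VA=0x2E1F53F (w,user):
  L0: frame=0x1A idx=23 entry=0x2A007 [P=1 RW=1 US=1 PS=0]
  L1: frame=0x2A idx=31 entry=0x2C005 [P=1 RW=0 US=1 PS=0]
  ⇒ fault: PROTECTION_VIOLATION  — 2 lookups

Entries read for #0: 2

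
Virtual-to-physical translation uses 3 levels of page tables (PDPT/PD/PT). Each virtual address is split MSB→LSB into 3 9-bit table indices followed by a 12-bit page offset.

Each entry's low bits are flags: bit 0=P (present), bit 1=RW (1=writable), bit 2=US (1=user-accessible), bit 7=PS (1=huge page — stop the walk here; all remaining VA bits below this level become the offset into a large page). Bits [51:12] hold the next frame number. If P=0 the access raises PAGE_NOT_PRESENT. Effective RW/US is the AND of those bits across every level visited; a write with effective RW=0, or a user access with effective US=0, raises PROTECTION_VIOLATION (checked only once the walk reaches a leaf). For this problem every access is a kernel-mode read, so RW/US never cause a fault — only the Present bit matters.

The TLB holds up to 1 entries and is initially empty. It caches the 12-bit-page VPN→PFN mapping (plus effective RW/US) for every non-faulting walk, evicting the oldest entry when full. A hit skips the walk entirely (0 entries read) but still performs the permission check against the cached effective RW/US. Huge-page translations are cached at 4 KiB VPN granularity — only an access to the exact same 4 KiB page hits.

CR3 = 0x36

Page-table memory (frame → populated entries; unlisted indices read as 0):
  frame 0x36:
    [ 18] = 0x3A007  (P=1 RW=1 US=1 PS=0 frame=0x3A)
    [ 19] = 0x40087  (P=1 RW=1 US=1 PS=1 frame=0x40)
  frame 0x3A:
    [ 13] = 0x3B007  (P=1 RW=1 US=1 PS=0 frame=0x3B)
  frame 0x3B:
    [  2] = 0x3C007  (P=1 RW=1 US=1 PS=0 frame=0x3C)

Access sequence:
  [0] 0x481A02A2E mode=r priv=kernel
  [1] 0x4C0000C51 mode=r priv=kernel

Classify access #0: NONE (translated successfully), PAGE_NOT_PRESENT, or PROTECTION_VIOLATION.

Per-access translation:
#0 VA=0x481A02A2E (r,kernel):
  L0 @0x36[18] → 0x3A007  P=1,RW=1,US=1,PS=0
  L1 @0x3A[13] → 0x3B007  P=1,RW=1,US=1,PS=0
  L2 @0x3B[2] → 0x3C007  P=1,RW=1,US=1,PS=0
  ✓ 0x3CA2E  — 3 lookups
#1 VA=0x4C0000C51 (r,kernel):
  L0 @0x36[19] → 0x40087  P=1,RW=1,US=1,PS=1
  ✓ 0x40C51 (huge @L0)  — 1 lookups

Access #0 fault: NONE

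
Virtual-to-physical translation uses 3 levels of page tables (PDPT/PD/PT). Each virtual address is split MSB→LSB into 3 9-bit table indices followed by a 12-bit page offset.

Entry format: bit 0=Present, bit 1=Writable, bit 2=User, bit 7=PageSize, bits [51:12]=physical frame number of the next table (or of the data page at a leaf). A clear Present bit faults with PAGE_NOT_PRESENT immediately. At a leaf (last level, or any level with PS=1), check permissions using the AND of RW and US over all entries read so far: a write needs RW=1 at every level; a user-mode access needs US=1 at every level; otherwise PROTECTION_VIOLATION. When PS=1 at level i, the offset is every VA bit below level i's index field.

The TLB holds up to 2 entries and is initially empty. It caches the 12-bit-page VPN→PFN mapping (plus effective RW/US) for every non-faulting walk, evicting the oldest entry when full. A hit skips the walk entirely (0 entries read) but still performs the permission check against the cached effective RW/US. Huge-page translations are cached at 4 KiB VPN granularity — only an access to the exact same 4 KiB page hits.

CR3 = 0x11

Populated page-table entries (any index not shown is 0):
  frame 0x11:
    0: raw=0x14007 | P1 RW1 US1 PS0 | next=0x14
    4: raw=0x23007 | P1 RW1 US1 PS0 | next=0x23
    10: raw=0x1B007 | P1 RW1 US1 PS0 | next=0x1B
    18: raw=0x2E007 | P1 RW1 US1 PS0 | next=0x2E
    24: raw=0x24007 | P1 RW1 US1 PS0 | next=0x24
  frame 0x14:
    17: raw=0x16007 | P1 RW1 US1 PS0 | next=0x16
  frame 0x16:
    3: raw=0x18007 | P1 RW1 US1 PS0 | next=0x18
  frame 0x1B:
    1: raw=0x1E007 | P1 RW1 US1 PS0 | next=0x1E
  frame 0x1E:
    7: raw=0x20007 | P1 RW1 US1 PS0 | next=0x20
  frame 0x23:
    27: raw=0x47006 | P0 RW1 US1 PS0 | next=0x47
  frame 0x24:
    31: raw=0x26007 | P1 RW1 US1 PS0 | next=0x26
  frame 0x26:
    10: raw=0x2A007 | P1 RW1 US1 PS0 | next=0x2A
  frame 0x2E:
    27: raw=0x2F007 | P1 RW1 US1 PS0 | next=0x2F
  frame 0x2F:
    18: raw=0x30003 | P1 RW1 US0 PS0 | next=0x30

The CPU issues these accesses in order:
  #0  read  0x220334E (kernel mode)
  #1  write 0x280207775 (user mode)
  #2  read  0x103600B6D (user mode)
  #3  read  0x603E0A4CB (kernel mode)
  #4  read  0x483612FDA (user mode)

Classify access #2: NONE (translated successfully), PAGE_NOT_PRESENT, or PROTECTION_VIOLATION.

Walk each access:
#0 VA=0x220334E (r,kernel):
  L0: frame=0x11 idx=0 entry=0x14007 [P=1 RW=1 US=1 PS=0]
  L1: frame=0x14 idx=17 entry=0x16007 [P=1 RW=1 US=1 PS=0]
  L2: frame=0x16 idx=3 entry=0x18007 [P=1 RW=1 US=1 PS=0]
  ✓ 0x1834E  — 3 lookups
#1 VA=0x280207775 (w,user):
  L0: frame=0x11 idx=10 entry=0x1B007 [P=1 RW=1 US=1 PS=0]
  L1: frame=0x1B idx=1 entry=0x1E007 [P=1 RW=1 US=1 PS=0]
  L2: frame=0x1E idx=7 entry=0x20007 [P=1 RW=1 US=1 PS=0]
  ✓ 0x20775  — 3 lookups
#2 VA=0x103600B6D (r,user):
  L0: frame=0x11 idx=4 entry=0x23007 [P=1 RW=1 US=1 PS=0]
  L1: frame=0x23 idx=27 entry=0x47006 [P=0 RW=1 US=1 PS=0]
  ⇒ fault: PAGE_NOT_PRESENT  — 2 lookups
#3 VA=0x603E0A4CB (r,kernel):
  L0: frame=0x11 idx=24 entry=0x24007 [P=1 RW=1 US=1 PS=0]
  L1: frame=0x24 idx=31 entry=0x26007 [P=1 RW=1 US=1 PS=0]
  L2: frame=0x26 idx=10 entry=0x2A007 [P=1 RW=1 US=1 PS=0]
  ✓ 0x2A4CB  — 3 lookups
#4 VA=0x483612FDA (r,user):
  L0: frame=0x11 idx=18 entry=0x2E007 [P=1 RW=1 US=1 PS=0]
  L1: frame=0x2E idx=27 entry=0x2F007 [P=1 RW=1 US=1 PS=0]
  L2: frame=0x2F idx=18 entry=0x30003 [P=1 RW=1 US=0 PS=0]
  ⇒ fault: PROTECTION_VIOLATION  — 3 lookups

Access #2 fault: PAGE_NOT_PRESENT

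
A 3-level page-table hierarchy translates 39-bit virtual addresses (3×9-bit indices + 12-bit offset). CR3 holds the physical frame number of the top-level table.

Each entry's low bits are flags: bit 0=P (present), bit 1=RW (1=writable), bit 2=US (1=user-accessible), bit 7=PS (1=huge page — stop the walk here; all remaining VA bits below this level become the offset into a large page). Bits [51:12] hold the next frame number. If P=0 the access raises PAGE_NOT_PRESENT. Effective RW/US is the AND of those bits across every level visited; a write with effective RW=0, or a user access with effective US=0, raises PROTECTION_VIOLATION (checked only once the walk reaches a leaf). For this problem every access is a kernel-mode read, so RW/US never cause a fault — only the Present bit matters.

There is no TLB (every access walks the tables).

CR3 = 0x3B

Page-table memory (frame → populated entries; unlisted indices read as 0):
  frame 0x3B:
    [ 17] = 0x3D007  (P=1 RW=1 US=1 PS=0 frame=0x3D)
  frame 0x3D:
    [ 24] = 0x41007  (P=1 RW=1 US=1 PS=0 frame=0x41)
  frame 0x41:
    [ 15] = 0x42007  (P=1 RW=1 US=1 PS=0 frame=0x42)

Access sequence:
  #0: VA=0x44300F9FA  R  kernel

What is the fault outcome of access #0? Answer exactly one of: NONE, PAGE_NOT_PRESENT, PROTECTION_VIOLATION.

Trace:
#0 VA=0x44300F9FA (r,kernel):
  lvl0: tbl 0x3B, slot 17 ⇒ 0x3D007 (P1/RW1/US1/PS0)
  lvl1: tbl 0x3D, slot 24 ⇒ 0x41007 (P1/RW1/US1/PS0)
  lvl2: tbl 0x41, slot 15 ⇒ 0x42007 (P1/RW1/US1/PS0)
  ⇒ phys 0x429FA  [3 reads]

Access #0 fault: NONE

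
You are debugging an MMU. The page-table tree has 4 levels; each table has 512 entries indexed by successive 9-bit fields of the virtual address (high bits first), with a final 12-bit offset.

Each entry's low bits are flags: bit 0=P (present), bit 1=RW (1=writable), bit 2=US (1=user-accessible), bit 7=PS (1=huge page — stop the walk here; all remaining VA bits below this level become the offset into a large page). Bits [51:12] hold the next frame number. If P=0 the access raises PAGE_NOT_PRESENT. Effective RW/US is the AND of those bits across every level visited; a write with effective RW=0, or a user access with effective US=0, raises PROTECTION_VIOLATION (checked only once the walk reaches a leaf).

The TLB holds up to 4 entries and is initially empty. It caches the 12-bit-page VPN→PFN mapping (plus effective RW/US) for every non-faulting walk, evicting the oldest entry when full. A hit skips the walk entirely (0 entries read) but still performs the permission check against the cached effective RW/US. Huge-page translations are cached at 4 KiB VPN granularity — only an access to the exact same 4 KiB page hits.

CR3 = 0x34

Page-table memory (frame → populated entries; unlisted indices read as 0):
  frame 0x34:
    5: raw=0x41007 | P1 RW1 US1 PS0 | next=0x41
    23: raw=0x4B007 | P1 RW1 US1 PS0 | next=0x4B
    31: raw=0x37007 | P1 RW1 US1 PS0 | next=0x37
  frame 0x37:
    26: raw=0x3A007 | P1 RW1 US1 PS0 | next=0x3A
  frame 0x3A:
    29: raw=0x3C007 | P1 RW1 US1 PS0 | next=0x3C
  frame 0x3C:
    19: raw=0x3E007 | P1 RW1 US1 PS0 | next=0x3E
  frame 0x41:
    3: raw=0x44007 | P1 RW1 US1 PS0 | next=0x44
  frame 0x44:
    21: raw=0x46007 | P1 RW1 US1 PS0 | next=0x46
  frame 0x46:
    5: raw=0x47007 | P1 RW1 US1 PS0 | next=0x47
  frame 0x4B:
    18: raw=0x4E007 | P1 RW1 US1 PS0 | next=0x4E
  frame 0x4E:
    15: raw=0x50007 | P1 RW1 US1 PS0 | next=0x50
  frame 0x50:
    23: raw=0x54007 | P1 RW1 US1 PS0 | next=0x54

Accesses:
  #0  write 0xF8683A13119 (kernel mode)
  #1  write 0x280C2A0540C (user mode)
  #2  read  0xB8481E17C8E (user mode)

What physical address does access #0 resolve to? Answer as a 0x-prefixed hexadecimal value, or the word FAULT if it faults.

Walk each access:
#0 VA=0xF8683A13119 (w,kernel):
  L0 @0x34[31] → 0x37007  P=1,RW=1,US=1,PS=0
  L1 @0x37[26] → 0x3A007  P=1,RW=1,US=1,PS=0
  L2 @0x3A[29] → 0x3C007  P=1,RW=1,US=1,PS=0
  L3 @0x3C[19] → 0x3E007  P=1,RW=1,US=1,PS=0
  ✓ 0x3E119  — 4 lookups
#1 VA=0x280C2A0540C (w,user):
  L0 @0x34[5] → 0x41007  P=1,RW=1,US=1,PS=0
  L1 @0x41[3] → 0x44007  P=1,RW=1,US=1,PS=0
  L2 @0x44[21] → 0x46007  P=1,RW=1,US=1,PS=0
  L3 @0x46[5] → 0x47007  P=1,RW=1,US=1,PS=0
  ✓ 0x4740C  — 4 lookups
#2 VA=0xB8481E17C8E (r,user):
  L0 @0x34[23] → 0x4B007  P=1,RW=1,US=1,PS=0
  L1 @0x4B[18] → 0x4E007  P=1,RW=1,US=1,PS=0
  L2 @0x4E[15] → 0x50007  P=1,RW=1,US=1,PS=0
  L3 @0x50[23] → 0x54007  P=1,RW=1,US=1,PS=0
  ✓ 0x54C8E  — 4 lookups

Access #0 PA: 0x3E119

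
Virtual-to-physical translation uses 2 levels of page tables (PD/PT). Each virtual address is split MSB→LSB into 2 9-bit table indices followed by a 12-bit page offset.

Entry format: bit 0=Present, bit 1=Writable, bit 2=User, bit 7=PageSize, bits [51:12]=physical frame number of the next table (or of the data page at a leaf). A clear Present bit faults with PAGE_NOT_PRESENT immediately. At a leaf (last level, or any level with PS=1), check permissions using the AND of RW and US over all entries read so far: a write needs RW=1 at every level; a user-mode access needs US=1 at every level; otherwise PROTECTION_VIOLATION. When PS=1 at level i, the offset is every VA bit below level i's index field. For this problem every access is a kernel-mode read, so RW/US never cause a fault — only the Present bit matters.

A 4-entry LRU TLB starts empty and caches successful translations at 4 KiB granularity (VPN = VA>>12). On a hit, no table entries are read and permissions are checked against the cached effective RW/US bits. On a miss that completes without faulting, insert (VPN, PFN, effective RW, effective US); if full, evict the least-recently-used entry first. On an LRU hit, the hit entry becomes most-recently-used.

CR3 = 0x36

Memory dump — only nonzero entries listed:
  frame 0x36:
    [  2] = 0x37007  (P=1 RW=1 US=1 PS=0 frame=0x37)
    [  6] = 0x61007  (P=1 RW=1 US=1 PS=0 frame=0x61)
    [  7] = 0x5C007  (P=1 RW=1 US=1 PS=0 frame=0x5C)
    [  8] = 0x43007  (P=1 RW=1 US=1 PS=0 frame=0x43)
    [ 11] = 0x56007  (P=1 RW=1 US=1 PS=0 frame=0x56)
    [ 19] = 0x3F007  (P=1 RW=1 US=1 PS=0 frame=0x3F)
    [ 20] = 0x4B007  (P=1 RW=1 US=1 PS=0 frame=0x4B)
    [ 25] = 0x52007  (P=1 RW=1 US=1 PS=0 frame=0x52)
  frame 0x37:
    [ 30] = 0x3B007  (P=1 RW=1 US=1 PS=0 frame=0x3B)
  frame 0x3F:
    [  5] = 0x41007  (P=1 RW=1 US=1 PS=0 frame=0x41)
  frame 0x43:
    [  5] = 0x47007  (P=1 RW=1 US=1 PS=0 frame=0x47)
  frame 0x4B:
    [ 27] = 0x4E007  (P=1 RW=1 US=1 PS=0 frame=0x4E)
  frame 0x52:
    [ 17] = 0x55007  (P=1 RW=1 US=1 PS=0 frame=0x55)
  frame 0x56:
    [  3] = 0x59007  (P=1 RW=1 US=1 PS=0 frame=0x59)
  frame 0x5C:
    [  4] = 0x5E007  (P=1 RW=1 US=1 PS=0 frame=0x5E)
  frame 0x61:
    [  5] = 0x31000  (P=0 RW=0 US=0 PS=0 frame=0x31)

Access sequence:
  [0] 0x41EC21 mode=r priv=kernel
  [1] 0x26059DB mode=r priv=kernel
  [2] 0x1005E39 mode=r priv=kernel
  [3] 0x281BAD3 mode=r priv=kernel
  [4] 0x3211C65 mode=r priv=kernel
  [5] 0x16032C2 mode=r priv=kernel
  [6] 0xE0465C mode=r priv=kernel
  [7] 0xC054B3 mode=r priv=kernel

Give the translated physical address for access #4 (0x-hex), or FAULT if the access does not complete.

Walk each access:
#0 VA=0x41EC21 (r,kernel):
  [0] read 0x36 idx=2: raw=0x37007 flags P=1 W=1 U=1 S=0
  [1] read 0x37 idx=30: raw=0x3B007 flags P=1 W=1 U=1 S=0
  → PA=0x3BC21  (2 entries read)
#1 VA=0x26059DB (r,kernel):
  [0] read 0x36 idx=19: raw=0x3F007 flags P=1 W=1 U=1 S=0
  [1] read 0x3F idx=5: raw=0x41007 flags P=1 W=1 U=1 S=0
  → PA=0x419DB  (2 entries read)
#2 VA=0x1005E39 (r,kernel):
  [0] read 0x36 idx=8: raw=0x43007 flags P=1 W=1 U=1 S=0
  [1] read 0x43 idx=5: raw=0x47007 flags P=1 W=1 U=1 S=0
  → PA=0x47E39  (2 entries read)
#3 VA=0x281BAD3 (r,kernel):
  [0] read 0x36 idx=20: raw=0x4B007 flags P=1 W=1 U=1 S=0
  [1] read 0x4B idx=27: raw=0x4E007 flags P=1 W=1 U=1 S=0
  → PA=0x4EAD3  (2 entries read)
#4 VA=0x3211C65 (r,kernel):
  [0] read 0x36 idx=25: raw=0x52007 flags P=1 W=1 U=1 S=0
  [1] read 0x52 idx=17: raw=0x55007 flags P=1 W=1 U=1 S=0
  → PA=0x55C65  (2 entries read)
#5 VA=0x16032C2 (r,kernel):
  [0] read 0x36 idx=11: raw=0x56007 flags P=1 W=1 U=1 S=0
  [1] read 0x56 idx=3: raw=0x59007 flags P=1 W=1 U=1 S=0
  → PA=0x592C2  (2 entries read)
#6 VA=0xE0465C (r,kernel):
  [0] read 0x36 idx=7: raw=0x5C007 flags P=1 W=1 U=1 S=0
  [1] read 0x5C idx=4: raw=0x5E007 flags P=1 W=1 U=1 S=0
  → PA=0x5E65C  (2 entries read)
#7 VA=0xC054B3 (r,kernel):
  [0] read 0x36 idx=6: raw=0x61007 flags P=1 W=1 U=1 S=0
  [1] read 0x61 idx=5: raw=0x31000 flags P=0 W=0 U=0 S=0
  ✗ PAGE_NOT_PRESENT  [2 reads]

Access #4 PA: 0x55C65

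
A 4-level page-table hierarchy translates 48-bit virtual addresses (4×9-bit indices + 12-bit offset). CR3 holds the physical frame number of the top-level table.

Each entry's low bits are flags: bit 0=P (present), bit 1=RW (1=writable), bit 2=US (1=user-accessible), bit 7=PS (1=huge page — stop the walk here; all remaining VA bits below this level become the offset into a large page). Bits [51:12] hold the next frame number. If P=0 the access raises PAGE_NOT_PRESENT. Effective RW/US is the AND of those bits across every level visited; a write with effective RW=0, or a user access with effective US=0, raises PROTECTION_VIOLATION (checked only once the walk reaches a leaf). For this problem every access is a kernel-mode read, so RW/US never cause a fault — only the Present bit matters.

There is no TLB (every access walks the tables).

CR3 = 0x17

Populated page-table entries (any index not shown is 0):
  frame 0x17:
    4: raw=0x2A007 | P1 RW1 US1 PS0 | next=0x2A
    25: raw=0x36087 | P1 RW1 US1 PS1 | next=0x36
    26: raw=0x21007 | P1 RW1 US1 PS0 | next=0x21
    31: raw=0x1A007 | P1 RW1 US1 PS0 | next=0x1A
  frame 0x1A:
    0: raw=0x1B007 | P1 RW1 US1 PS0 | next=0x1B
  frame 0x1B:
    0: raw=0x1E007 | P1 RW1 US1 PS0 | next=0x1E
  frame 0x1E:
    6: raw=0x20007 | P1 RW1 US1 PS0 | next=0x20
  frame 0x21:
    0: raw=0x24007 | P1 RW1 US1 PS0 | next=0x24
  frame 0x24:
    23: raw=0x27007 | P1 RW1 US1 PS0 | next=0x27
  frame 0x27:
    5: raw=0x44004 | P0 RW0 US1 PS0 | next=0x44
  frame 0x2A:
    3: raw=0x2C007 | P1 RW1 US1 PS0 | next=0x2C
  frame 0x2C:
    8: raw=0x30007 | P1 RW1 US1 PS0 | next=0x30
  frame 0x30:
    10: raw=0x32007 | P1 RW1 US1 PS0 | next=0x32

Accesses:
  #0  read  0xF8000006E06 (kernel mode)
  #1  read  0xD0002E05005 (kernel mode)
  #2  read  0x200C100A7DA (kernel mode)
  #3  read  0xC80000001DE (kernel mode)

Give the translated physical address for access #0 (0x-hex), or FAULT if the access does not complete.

Walk each access:
#0 VA=0xF8000006E06 (r,kernel):
  L0: frame=0x17 idx=31 entry=0x1A007 [P=1 RW=1 US=1 PS=0]
  L1: frame=0x1A idx=0 entry=0x1B007 [P=1 RW=1 US=1 PS=0]
  L2: frame=0x1B idx=0 entry=0x1E007 [P=1 RW=1 US=1 PS=0]
  L3: frame=0x1E idx=6 entry=0x20007 [P=1 RW=1 US=1 PS=0]
  ✓ 0x20E06  — 4 lookups
#1 VA=0xD0002E05005 (r,kernel):
  L0: frame=0x17 idx=26 entry=0x21007 [P=1 RW=1 US=1 PS=0]
  L1: frame=0x21 idx=0 entry=0x24007 [P=1 RW=1 US=1 PS=0]
  L2: frame=0x24 idx=23 entry=0x27007 [P=1 RW=1 US=1 PS=0]
  L3: frame=0x27 idx=5 entry=0x44004 [P=0 RW=0 US=1 PS=0]
  ⇒ fault: PAGE_NOT_PRESENT  — 4 lookups
#2 VA=0x200C100A7DA (r,kernel):
  L0: frame=0x17 idx=4 entry=0x2A007 [P=1 RW=1 US=1 PS=0]
  L1: frame=0x2A idx=3 entry=0x2C007 [P=1 RW=1 US=1 PS=0]
  L2: frame=0x2C idx=8 entry=0x30007 [P=1 RW=1 US=1 PS=0]
  L3: frame=0x30 idx=10 entry=0x32007 [P=1 RW=1 US=1 PS=0]
  ✓ 0x327DA  — 4 lookups
#3 VA=0xC80000001DE (r,kernel):
  L0: frame=0x17 idx=25 entry=0x36087 [P=1 RW=1 US=1 PS=1]
  ✓ 0x361DE (huge @L0)  — 1 lookups

Access #0 PA: 0x20E06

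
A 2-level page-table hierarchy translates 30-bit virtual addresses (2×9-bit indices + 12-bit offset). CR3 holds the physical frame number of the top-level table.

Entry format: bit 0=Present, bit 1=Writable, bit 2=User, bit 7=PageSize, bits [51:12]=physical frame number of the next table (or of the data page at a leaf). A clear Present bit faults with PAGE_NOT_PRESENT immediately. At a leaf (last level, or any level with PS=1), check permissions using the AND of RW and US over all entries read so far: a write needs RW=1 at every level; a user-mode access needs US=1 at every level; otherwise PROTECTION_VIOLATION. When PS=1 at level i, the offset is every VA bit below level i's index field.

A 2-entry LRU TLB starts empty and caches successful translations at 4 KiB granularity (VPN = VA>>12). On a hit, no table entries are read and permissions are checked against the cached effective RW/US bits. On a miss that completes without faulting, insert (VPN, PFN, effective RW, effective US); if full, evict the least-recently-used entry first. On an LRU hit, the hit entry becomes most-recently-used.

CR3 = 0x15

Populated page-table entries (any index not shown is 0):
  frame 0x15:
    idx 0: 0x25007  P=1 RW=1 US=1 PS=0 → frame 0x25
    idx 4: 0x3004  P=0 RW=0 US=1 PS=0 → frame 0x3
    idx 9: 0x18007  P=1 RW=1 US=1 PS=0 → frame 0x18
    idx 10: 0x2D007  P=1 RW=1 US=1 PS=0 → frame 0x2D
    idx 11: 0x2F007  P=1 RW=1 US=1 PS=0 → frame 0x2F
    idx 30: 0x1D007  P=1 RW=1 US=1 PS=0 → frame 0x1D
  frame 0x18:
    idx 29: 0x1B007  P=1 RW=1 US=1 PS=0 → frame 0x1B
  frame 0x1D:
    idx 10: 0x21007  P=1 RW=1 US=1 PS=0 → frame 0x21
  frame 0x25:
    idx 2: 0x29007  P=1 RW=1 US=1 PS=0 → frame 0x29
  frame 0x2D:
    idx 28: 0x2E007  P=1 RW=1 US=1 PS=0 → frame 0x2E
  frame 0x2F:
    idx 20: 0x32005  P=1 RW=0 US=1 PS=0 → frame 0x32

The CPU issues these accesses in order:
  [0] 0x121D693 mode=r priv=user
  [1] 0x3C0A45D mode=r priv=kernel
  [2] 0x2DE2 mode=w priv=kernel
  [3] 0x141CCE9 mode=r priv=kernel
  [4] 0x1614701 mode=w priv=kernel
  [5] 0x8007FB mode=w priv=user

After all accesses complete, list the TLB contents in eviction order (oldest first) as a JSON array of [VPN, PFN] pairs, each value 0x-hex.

Walk each access:
#0 VA=0x121D693 (r,user):
  lvl0: tbl 0x15, slot 9 ⇒ 0x18007 (P1/RW1/US1/PS0)
  lvl1: tbl 0x18, slot 29 ⇒ 0x1B007 (P1/RW1/US1/PS0)
  ✓ 0x1B693  — 2 lookups
#1 VA=0x3C0A45D (r,kernel):
  lvl0: tbl 0x15, slot 30 ⇒ 0x1D007 (P1/RW1/US1/PS0)
  lvl1: tbl 0x1D, slot 10 ⇒ 0x21007 (P1/RW1/US1/PS0)
  ✓ 0x2145D  — 2 lookups
#2 VA=0x2DE2 (w,kernel):
  lvl0: tbl 0x15, slot 0 ⇒ 0x25007 (P1/RW1/US1/PS0)
  lvl1: tbl 0x25, slot 2 ⇒ 0x29007 (P1/RW1/US1/PS0)
  ✓ 0x29DE2  — 2 lookups
#3 VA=0x141CCE9 (r,kernel):
  lvl0: tbl 0x15, slot 10 ⇒ 0x2D007 (P1/RW1/US1/PS0)
  lvl1: tbl 0x2D, slot 28 ⇒ 0x2E007 (P1/RW1/US1/PS0)
  ✓ 0x2ECE9  — 2 lookups
#4 VA=0x1614701 (w,kernel):
  lvl0: tbl 0x15, slot 11 ⇒ 0x2F007 (P1/RW1/US1/PS0)
  lvl1: tbl 0x2F, slot 20 ⇒ 0x32005 (P1/RW0/US1/PS0)
  → PROTECTION_VIOLATION  (2 entries read)
#5 VA=0x8007FB (w,user):
  lvl0: tbl 0x15, slot 4 ⇒ 0x3004 (P0/RW0/US1/PS0)
  → PAGE_NOT_PRESENT  (1 entries read)

TLB: [["0x2", "0x29"], ["0x141C", "0x2E"]]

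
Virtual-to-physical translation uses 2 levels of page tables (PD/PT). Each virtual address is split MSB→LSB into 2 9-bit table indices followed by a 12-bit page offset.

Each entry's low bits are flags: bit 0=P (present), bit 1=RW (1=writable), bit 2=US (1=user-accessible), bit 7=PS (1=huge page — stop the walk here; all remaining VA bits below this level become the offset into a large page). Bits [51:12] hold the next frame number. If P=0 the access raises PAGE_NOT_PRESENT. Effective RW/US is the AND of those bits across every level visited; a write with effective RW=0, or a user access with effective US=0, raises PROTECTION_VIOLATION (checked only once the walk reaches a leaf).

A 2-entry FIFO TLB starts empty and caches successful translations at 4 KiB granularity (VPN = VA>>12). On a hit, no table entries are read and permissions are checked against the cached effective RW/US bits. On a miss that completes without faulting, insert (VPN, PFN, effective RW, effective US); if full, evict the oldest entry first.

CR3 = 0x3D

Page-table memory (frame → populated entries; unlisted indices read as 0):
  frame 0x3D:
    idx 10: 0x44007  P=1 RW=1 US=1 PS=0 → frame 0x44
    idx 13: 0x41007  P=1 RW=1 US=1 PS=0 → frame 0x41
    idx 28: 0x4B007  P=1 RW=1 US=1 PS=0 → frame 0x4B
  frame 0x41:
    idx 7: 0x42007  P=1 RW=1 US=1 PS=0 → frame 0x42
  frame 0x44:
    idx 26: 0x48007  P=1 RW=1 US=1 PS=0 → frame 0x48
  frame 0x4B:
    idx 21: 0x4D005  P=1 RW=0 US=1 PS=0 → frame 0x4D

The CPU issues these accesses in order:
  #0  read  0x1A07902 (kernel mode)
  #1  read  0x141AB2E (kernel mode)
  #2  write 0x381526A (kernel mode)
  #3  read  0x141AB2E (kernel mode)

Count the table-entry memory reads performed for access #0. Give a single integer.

Per-access translation:
#0 VA=0x1A07902 (r,kernel):
  L0 @0x3D[13] → 0x41007  P=1,RW=1,US=1,PS=0
  L1 @0x41[7] → 0x42007  P=1,RW=1,US=1,PS=0
  ⇒ phys 0x42902  [2 reads]
#1 VA=0x141AB2E (r,kernel):
  L0 @0x3D[10] → 0x44007  P=1,RW=1,US=1,PS=0
  L1 @0x44[26] → 0x48007  P=1,RW=1,US=1,PS=0
  ⇒ phys 0x48B2E  [2 reads]
#2 VA=0x381526A (w,kernel):
  L0 @0x3D[28] → 0x4B007  P=1,RW=1,US=1,PS=0
  L1 @0x4B[21] → 0x4D005  P=1,RW=0,US=1,PS=0
  ⇒ fault: PROTECTION_VIOLATION  — 2 lookups
#3 VA=0x141AB2E (r,kernel):
  TLB hit vpn=0x141A → PA=0x48B2E

Entries read for #0: 2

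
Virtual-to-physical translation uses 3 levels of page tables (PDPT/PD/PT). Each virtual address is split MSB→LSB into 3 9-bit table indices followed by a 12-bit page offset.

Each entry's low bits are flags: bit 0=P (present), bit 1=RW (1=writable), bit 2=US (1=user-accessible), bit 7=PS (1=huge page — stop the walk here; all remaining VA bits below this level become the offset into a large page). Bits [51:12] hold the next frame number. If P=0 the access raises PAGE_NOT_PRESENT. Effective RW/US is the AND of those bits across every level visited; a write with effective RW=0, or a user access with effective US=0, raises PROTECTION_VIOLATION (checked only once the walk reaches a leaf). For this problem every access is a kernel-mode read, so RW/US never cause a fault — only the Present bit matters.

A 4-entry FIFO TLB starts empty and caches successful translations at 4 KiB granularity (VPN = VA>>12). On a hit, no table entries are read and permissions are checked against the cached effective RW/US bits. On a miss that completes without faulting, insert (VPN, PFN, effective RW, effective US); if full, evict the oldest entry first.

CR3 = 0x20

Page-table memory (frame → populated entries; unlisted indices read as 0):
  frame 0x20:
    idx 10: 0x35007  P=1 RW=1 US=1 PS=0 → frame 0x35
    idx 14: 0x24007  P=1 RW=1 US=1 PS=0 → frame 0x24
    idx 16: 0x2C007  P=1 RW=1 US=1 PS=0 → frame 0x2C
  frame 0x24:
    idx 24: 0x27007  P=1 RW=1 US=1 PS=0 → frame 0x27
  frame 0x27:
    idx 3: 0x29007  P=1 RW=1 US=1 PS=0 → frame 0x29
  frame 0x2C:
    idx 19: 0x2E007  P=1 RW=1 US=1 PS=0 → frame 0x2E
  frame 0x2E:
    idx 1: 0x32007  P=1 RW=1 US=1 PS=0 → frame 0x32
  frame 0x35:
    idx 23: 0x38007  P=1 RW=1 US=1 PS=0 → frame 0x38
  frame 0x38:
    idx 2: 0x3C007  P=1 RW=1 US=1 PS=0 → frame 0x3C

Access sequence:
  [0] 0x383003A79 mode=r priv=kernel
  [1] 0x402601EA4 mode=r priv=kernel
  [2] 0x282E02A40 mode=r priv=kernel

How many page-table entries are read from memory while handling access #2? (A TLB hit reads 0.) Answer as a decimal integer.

Per-access translation:
#0 VA=0x383003A79 (r,kernel):
  [0] read 0x20 idx=14: raw=0x24007 flags P=1 W=1 U=1 S=0
  [1] read 0x24 idx=24: raw=0x27007 flags P=1 W=1 U=1 S=0
  [2] read 0x27 idx=3: raw=0x29007 flags P=1 W=1 U=1 S=0
  ⇒ phys 0x29A79  [3 reads]
#1 VA=0x402601EA4 (r,kernel):
  [0] read 0x20 idx=16: raw=0x2C007 flags P=1 W=1 U=1 S=0
  [1] read 0x2C idx=19: raw=0x2E007 flags P=1 W=1 U=1 S=0
  [2] read 0x2E idx=1: raw=0x32007 flags P=1 W=1 U=1 S=0
  ⇒ phys 0x32EA4  [3 reads]
#2 VA=0x282E02A40 (r,kernel):
  [0] read 0x20 idx=10: raw=0x35007 flags P=1 W=1 U=1 S=0
  [1] read 0x35 idx=23: raw=0x38007 flags P=1 W=1 U=1 S=0
  [2] read 0x38 idx=2: raw=0x3C007 flags P=1 W=1 U=1 S=0
  ⇒ phys 0x3CA40  [3 reads]

Entries read for #2: 3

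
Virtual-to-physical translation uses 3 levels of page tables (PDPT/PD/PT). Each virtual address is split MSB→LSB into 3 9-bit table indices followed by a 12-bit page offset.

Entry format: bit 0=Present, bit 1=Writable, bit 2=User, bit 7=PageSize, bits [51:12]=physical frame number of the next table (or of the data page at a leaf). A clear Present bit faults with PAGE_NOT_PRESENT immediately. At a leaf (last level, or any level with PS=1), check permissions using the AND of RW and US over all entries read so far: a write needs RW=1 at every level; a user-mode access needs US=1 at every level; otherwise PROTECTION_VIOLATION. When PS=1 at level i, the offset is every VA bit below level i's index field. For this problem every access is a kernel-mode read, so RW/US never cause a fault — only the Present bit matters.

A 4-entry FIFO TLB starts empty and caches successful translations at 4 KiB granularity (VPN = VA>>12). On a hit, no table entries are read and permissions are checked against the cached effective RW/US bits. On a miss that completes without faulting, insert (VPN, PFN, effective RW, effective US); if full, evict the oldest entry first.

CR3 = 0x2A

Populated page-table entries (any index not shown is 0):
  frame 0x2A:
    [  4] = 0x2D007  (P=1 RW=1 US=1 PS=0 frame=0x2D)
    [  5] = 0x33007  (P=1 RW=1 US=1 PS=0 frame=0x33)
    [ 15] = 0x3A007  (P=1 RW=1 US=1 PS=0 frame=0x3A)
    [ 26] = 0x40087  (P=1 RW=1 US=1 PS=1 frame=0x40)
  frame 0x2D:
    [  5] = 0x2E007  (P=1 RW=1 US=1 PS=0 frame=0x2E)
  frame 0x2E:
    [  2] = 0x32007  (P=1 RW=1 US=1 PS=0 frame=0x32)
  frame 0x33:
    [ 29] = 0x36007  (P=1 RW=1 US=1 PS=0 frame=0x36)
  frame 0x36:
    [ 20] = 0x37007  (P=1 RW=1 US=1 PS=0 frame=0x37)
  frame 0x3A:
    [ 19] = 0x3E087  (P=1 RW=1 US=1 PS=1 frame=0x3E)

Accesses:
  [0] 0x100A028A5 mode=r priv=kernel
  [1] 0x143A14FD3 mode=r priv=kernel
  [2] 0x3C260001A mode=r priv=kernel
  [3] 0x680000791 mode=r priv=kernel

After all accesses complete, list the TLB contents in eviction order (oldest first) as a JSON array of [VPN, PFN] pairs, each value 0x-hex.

Walk each access:
#0 VA=0x100A028A5 (r,kernel):
  [0] read 0x2A idx=4: raw=0x2D007 flags P=1 W=1 U=1 S=0
  [1] read 0x2D idx=5: raw=0x2E007 flags P=1 W=1 U=1 S=0
  [2] read 0x2E idx=2: raw=0x32007 flags P=1 W=1 U=1 S=0
  ✓ 0x328A5  — 3 lookups
#1 VA=0x143A14FD3 (r,kernel):
  [0] read 0x2A idx=5: raw=0x33007 flags P=1 W=1 U=1 S=0
  [1] read 0x33 idx=29: raw=0x36007 flags P=1 W=1 U=1 S=0
  [2] read 0x36 idx=20: raw=0x37007 flags P=1 W=1 U=1 S=0
  ✓ 0x37FD3  — 3 lookups
#2 VA=0x3C260001A (r,kernel):
  [0] read 0x2A idx=15: raw=0x3A007 flags P=1 W=1 U=1 S=0
  [1] read 0x3A idx=19: raw=0x3E087 flags P=1 W=1 U=1 S=1
  ✓ 0x3E01A (huge @L1)  — 2 lookups
#3 VA=0x680000791 (r,kernel):
  [0] read 0x2A idx=26: raw=0x40087 flags P=1 W=1 U=1 S=1
  ✓ 0x40791 (huge @L0)  — 1 lookups

TLB: [["0x100A02", "0x32"], ["0x143A14", "0x37"], ["0x3C2600", "0x3E"], ["0x680000", "0x40"]]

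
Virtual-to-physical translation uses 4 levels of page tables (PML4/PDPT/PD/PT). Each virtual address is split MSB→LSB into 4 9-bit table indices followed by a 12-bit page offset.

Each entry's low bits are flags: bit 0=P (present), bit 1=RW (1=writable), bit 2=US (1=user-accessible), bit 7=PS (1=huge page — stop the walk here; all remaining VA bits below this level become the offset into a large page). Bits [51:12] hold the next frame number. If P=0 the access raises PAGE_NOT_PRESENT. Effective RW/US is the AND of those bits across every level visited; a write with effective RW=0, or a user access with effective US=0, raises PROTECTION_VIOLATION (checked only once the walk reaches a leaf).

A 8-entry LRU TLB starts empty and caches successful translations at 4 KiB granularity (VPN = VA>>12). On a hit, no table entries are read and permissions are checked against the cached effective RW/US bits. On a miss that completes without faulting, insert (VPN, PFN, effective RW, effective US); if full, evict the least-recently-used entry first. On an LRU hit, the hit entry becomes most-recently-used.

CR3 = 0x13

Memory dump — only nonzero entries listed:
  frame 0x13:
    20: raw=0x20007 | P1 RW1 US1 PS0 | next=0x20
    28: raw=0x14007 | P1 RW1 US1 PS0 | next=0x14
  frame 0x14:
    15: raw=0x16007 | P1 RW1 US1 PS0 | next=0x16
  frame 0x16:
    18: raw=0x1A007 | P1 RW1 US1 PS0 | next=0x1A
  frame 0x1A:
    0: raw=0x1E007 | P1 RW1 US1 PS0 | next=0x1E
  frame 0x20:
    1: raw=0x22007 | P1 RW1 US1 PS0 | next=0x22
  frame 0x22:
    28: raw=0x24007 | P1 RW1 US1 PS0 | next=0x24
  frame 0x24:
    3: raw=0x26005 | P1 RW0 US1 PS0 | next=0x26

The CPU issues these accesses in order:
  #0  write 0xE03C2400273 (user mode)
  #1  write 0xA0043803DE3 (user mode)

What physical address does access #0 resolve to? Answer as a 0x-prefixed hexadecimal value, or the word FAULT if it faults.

Trace:
#0 VA=0xE03C2400273 (w,user):
  L0: frame=0x13 idx=28 entry=0x14007 [P=1 RW=1 US=1 PS=0]
  L1: frame=0x14 idx=15 entry=0x16007 [P=1 RW=1 US=1 PS=0]
  L2: frame=0x16 idx=18 entry=0x1A007 [P=1 RW=1 US=1 PS=0]
  L3: frame=0x1A idx=0 entry=0x1E007 [P=1 RW=1 US=1 PS=0]
  → PA=0x1E273  (4 entries read)
#1 VA=0xA0043803DE3 (w,user):
  L0: frame=0x13 idx=20 entry=0x20007 [P=1 RW=1 US=1 PS=0]
  L1: frame=0x20 idx=1 entry=0x22007 [P=1 RW=1 US=1 PS=0]
  L2: frame=0x22 idx=28 entry=0x24007 [P=1 RW=1 US=1 PS=0]
  L3: frame=0x24 idx=3 entry=0x26005 [P=1 RW=0 US=1 PS=0]
  ⇒ fault: PROTECTION_VIOLATION  — 4 lookups

Access #0 PA: 0x1E273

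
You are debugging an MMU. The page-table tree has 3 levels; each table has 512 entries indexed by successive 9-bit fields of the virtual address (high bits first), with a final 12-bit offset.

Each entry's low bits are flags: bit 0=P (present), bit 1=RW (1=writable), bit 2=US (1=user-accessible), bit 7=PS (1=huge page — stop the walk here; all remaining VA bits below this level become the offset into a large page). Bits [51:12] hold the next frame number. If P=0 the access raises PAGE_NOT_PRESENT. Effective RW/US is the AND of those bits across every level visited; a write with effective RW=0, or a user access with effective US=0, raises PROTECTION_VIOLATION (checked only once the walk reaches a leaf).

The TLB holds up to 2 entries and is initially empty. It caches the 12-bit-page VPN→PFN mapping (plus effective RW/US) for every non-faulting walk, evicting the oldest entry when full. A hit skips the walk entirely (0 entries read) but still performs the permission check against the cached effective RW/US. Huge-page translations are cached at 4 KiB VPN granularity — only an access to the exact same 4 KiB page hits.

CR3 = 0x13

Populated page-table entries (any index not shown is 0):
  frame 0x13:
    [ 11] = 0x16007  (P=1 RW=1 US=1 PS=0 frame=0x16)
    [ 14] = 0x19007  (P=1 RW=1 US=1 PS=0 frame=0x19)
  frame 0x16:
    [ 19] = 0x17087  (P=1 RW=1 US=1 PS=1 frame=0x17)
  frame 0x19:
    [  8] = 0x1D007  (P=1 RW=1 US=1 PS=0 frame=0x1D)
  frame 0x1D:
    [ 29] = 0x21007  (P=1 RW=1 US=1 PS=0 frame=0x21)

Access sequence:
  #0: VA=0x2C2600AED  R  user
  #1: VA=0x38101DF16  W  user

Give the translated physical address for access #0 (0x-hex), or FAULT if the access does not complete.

Walk each access:
#0 VA=0x2C2600AED (r,user):
  L0: frame=0x13 idx=11 entry=0x16007 [P=1 RW=1 US=1 PS=0]
  L1: frame=0x16 idx=19 entry=0x17087 [P=1 RW=1 US=1 PS=1]
  ✓ 0x17AED (huge @L1)  — 2 lookups
#1 VA=0x38101DF16 (w,user):
  L0: frame=0x13 idx=14 entry=0x19007 [P=1 RW=1 US=1 PS=0]
  L1: frame=0x19 idx=8 entry=0x1D007 [P=1 RW=1 US=1 PS=0]
  L2: frame=0x1D idx=29 entry=0x21007 [P=1 RW=1 US=1 PS=0]
  ✓ 0x21F16  — 3 lookups

Access #0 PA: 0x17AED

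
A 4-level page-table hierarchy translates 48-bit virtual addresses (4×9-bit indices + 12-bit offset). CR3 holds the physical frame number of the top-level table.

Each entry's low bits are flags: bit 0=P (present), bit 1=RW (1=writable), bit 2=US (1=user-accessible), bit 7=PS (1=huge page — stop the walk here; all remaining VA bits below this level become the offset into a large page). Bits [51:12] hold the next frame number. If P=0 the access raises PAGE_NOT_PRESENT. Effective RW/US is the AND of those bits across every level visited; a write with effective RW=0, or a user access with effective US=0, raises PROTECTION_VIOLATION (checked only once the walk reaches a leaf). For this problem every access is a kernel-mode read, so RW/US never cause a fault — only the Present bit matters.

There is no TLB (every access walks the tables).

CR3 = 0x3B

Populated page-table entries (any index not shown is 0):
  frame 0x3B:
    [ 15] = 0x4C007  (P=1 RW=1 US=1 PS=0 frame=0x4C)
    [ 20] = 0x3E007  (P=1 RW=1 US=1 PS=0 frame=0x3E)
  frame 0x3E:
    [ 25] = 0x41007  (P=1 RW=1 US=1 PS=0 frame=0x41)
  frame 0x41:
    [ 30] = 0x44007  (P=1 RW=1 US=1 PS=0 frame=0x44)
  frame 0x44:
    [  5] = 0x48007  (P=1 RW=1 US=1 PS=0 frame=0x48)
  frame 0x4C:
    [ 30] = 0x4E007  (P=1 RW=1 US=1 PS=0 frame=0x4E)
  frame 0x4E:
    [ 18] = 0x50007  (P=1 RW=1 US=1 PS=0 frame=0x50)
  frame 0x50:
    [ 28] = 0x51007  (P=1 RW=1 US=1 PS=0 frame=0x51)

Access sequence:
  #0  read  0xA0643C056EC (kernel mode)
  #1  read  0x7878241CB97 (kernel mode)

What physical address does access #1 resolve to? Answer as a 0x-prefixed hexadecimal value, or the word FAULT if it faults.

Per-access translation:
#0 VA=0xA0643C056EC (r,kernel):
  L0 @0x3B[20] → 0x3E007  P=1,RW=1,US=1,PS=0
  L1 @0x3E[25] → 0x41007  P=1,RW=1,US=1,PS=0
  L2 @0x41[30] → 0x44007  P=1,RW=1,US=1,PS=0
  L3 @0x44[5] → 0x48007  P=1,RW=1,US=1,PS=0
  ⇒ phys 0x486EC  [4 reads]
#1 VA=0x7878241CB97 (r,kernel):
  L0 @0x3B[15] → 0x4C007  P=1,RW=1,US=1,PS=0
  L1 @0x4C[30] → 0x4E007  P=1,RW=1,US=1,PS=0
  L2 @0x4E[18] → 0x50007  P=1,RW=1,US=1,PS=0
  L3 @0x50[28] → 0x51007  P=1,RW=1,US=1,PS=0
  ⇒ phys 0x51B97  [4 reads]

Access #1 PA: 0x51B97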